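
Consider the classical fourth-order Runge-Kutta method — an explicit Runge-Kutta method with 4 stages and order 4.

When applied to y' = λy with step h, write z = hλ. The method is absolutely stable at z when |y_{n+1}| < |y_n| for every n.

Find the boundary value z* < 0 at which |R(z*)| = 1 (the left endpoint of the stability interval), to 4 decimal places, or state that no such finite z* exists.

With y'=λy (z=hλ):
  order 4, 4-stage ⇒ R(z)=1+z+z^2/2+z^3/6+z^4/24
  (e.g. R(-0.86)=0.42658, |R|=0.42658)

Solve |R(x)|<1 on ℝ⁻.
x=-0.86: |R|=0.4266
|R(-2.22)|=0.4327 |R(-1.68)|=0.2728 |R(-1.4)|=0.2827
Bisect:
  x_lo=-3.4470 |R|=2.5502  x_hi=-0.2864 |R|=0.7510
  mid=-1.86668 |R|=0.29740 →hi
  mid=-2.65683 |R|=0.82298 →hi
  mid=-3.05191 |R|=1.48224 →lo
  mid=-2.85437 |R|=1.10924 →lo
  mid=-2.75560 |R|=0.95615 →hi
  mid=-2.80499 |R|=1.03010 →lo
  mid=-2.78030 |R|=0.99249 →hi
  mid=-2.79264 |R|=1.01114 →lo
  mid=-2.78647 |R|=1.00177 →lo
  mid=-2.78338 |R|=0.99712 →hi
  ...
  [-2.78531,-2.78512] ⇒ x*=-2.7853
Interval (-2.7853, 0).

left endpoint -2.7853.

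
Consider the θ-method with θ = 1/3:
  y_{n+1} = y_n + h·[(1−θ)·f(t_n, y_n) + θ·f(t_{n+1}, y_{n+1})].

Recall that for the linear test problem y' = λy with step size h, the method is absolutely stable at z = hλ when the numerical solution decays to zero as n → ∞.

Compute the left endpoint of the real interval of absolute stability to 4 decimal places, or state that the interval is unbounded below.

Set f=λy, z=hλ:
  y_{n+1} = y_n + z·[2/3·y_n + 1/3·y_{n+1}] ⇒ (1 − 1/3z)y_{n+1} = (1 + 2/3z)y_n
  ⇒ R(z) = (1 + 2/3z)/(1 − 1/3z).

Need |R(x)|<1, x<0.
x=-0.62: |R|=0.4862
R=−1: 1+2/3x = −1+1/3x ⇒ -1/3x=2 ⇒ x=2/(-1/3)=-6.0000
Confirm numerically:
  x=-4.540: |R|=0.80637 <1
  x=-2.560: |R|=0.38129 <1
  x=-2.459: |R|=0.35135 <1
  x=-6.557: |R|=1.05828 >1
  x=-6.474: |R|=1.05003 >1
  x=-6.194: |R|=1.02110 >1
Stable set (-6.0000, 0).

z* = -6.0000.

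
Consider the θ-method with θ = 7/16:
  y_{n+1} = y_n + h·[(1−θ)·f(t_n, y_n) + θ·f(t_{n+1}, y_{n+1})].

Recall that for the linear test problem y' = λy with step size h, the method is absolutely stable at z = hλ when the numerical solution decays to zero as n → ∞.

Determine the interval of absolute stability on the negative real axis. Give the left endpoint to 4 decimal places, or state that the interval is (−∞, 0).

Test eqn y'=λy, z=hλ:
  y_{n+1} = y_n + z·[9/16·y_n + 7/16·y_{n+1}] ⇒ (1 − 7/16z)y_{n+1} = (1 + 9/16z)y_n
  Hence R(z) = (1 + 9/16z)/(1 − 7/16z).

Need |R(x)|<1, x<0.
x=-1.29: |R|=0.1754
R=−1: 1+9/16x = −1+7/16x ⇒ -1/8x=2 ⇒ x=2/(-1/8)=-16.0000
Confirm numerically:
  x=-14.220: |R|=0.96919 <1
  x=-12.163: |R|=0.92413 <1
  x=-7.130: |R|=0.73085 <1
  x=-16.482: |R|=1.00734 >1
  x=-16.436: |R|=1.00665 >1
  x=-16.029: |R|=1.00045 >1
So |R|<1 on (-16.0000, 0).

(-16.0000, 0).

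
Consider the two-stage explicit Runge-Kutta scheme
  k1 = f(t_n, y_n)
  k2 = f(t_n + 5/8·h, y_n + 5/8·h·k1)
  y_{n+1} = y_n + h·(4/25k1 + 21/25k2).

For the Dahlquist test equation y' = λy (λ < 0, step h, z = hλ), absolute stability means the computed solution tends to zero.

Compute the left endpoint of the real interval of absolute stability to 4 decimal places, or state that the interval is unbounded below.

left endpoint -1.9048.

With y'=λy (z=hλ):
  k1=λy_n ⇒ h·k1=z·y_n;  k2=λ(1+5/8z)y_n ⇒ h·k2=z(1+5/8z)y_n
  y_{n+1}/y_n = 1 + 4/25z + 21/25z(1+5/8z) = 1 + z + 21/40z²
  ⇒ R(z) = 1 + z + 21/40z².

Need |R(x)|<1, x<0.
x=-0.98: |R|=0.5242
R=1: x+21/40x²=0 ⇒ x=−40/21=-1.9048; min R=1−1/(4·21/40)=0.5238>−1
Confirm numerically:
  x=-1.447: |R|=0.65225 <1
  x=-1.270: |R|=0.57677 <1
  x=-0.958: |R|=0.52383 <1
  x=-2.270: |R|=1.43527 >1
  x=-2.206: |R|=1.34888 >1
  x=-2.126: |R|=1.24693 >1
So |R|<1 on (-1.9048, 0).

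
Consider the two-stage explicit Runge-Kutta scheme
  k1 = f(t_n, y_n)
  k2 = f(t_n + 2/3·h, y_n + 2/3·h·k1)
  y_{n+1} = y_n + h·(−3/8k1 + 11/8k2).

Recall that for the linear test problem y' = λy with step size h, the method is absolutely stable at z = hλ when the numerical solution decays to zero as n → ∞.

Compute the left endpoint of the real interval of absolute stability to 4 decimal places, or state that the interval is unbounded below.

With y'=λy (z=hλ):
  k1=λy_n ⇒ h·k1=z·y_n;  k2=λ(1+2/3z)y_n ⇒ h·k2=z(1+2/3z)y_n
  y_{n+1}/y_n = 1 − 3/8z + 11/8z(1+2/3z) = 1 + z + 11/12z²
  Hence R(z) = 1 + z + 11/12z².

Solve |R(x)|<1 on ℝ⁻.
x=-1.45: |R|=1.4773
R=1: x+11/12x²=0 ⇒ x=−12/11=-1.0909; min R=1−1/(4·11/12)=0.7273>−1
Confirm numerically:
  x=-1.042: |R|=0.95328 <1
  x=-0.772: |R|=0.77432 <1
  x=-0.466: |R|=0.73306 <1
  x=-0.440: |R|=0.73747 <1
  x=-1.524: |R|=1.60503 >1
  x=-1.372: |R|=1.35352 >1
  x=-1.303: |R|=1.25332 >1
Stable set (-1.0909, 0).

left endpoint -1.0909.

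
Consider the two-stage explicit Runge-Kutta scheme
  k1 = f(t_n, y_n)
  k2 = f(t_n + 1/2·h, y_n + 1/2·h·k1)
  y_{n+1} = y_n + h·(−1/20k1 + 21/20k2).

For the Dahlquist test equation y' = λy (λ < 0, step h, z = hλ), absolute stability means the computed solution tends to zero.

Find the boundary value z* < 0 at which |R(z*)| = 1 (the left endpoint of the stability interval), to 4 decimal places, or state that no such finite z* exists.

z* = -1.9048.

Set f=λy, z=hλ:
  k1=λy_n ⇒ h·k1=z·y_n;  k2=λ(1+1/2z)y_n ⇒ h·k2=z(1+1/2z)y_n
  y_{n+1}/y_n = 1 − 1/20z + 21/20z(1+1/2z) = 1 + z + 21/40z²
  ⇒ R(z) = 1 + z + 21/40z².

Solve |R(x)|<1 on ℝ⁻.
x=-1.35: |R|=0.6068
R=1: x+21/40x²=0 ⇒ x=−40/21=-1.9048; min R=1−1/(4·21/40)=0.5238>−1
Confirm numerically:
  x=-1.725: |R|=0.83720 <1
  x=-1.488: |R|=0.67443 <1
  x=-1.481: |R|=0.67051 <1
  x=-0.816: |R|=0.53357 <1
  x=-2.413: |R|=1.64385 >1
  x=-2.106: |R|=1.22250 >1
So |R|<1 on (-1.9048, 0).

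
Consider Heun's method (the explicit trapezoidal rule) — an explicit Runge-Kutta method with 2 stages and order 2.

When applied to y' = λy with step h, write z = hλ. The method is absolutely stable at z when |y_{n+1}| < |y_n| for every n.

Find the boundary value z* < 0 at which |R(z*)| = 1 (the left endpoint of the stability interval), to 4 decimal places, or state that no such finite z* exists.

With y'=λy (z=hλ):
  order 2, 2-stage ⇒ R(z)=1+z+z^2/2
  (e.g. R(-0.79)=0.52205, |R|=0.52205)

Boundary: |R(x)|=1, x<0.
x=-0.79: |R|=0.5221
|R(-1.66)|=0.7178 |R(-0.86)|=0.5098 |R(-0.58)|=0.5882
Bisect:
  x_lo=-2.3087 |R|=1.3563  x_hi=-0.0956 |R|=0.9090
  mid=-1.20212 |R|=0.52043 →hi
  mid=-1.75540 |R|=0.78531 →hi
  mid=-2.03204 |R|=1.03255 →lo
  mid=-1.89372 |R|=0.89936 →hi
  mid=-1.96288 |R|=0.96357 →hi
  mid=-1.99746 |R|=0.99746 →hi
  mid=-2.01475 |R|=1.01485 →lo
  ...
  [-2.00002,-1.99989] ⇒ x*=-2.0000
Stable set (-2.0000, 0).

z* = -2.0000.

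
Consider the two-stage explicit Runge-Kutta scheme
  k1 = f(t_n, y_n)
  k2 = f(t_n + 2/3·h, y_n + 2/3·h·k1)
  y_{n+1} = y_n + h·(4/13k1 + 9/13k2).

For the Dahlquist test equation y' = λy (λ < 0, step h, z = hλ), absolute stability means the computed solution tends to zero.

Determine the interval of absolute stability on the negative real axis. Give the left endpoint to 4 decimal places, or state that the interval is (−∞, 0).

(-2.1667, 0).

With y'=λy (z=hλ):
  k1=λy_n ⇒ h·k1=z·y_n;  k2=λ(1+2/3z)y_n ⇒ h·k2=z(1+2/3z)y_n
  y_{n+1}/y_n = 1 + 4/13z + 9/13z(1+2/3z) = 1 + z + 6/13z²
  ⇒ R(z) = 1 + z + 6/13z².

Find x<0 with |R(x)|<1.
x=-1.3: |R|=0.4800
R=1: x+6/13x²=0 ⇒ x=−13/6=-2.1667; min R=1−1/(4·6/13)=0.4583>−1
Confirm numerically:
  x=-1.846: |R|=0.72679 <1
  x=-1.271: |R|=0.47459 <1
  x=-1.215: |R|=0.46633 <1
  x=-0.877: |R|=0.47798 <1
  x=-2.531: |R|=1.42560 >1
  x=-2.352: |R|=1.20119 >1
Interval (-2.1667, 0).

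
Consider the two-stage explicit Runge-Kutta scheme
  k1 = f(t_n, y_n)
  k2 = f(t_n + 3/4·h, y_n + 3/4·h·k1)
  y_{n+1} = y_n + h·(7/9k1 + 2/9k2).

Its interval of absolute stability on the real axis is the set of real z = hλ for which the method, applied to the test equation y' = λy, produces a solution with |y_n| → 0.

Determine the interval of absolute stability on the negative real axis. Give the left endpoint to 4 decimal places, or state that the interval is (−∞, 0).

On y'=λy, z=hλ:
  k1=λy_n ⇒ h·k1=z·y_n;  k2=λ(1+3/4z)y_n ⇒ h·k2=z(1+3/4z)y_n
  y_{n+1}/y_n = 1 + 7/9z + 2/9z(1+3/4z) = 1 + z + 1/6z²
  so R(z) = 1 + z + 1/6z².

Need |R(x)|<1, x<0.
x=-1.11: |R|=0.0953
R=1: x+1/6x²=0 ⇒ x=−6=-6.0000; min R=1−1/(4·1/6)=-0.5000>−1
Confirm numerically:
  x=-5.582: |R|=0.61112 <1
  x=-5.464: |R|=0.51188 <1
  x=-4.262: |R|=0.23456 <1
  x=-2.670: |R|=0.48185 <1
  x=-6.204: |R|=1.21094 >1
  x=-6.195: |R|=1.20134 >1
  x=-6.171: |R|=1.17587 >1
Interval (-6.0000, 0).

z∈(-6.0000,0).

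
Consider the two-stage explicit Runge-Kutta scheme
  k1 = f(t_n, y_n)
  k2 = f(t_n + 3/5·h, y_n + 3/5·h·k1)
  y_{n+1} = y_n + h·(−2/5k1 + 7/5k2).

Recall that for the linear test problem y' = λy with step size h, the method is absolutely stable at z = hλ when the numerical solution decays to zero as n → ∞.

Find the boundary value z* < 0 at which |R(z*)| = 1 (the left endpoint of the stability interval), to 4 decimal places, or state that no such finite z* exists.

With y'=λy (z=hλ):
  k1=λy_n ⇒ h·k1=z·y_n;  k2=λ(1+3/5z)y_n ⇒ h·k2=z(1+3/5z)y_n
  y_{n+1}/y_n = 1 − 2/5z + 7/5z(1+3/5z) = 1 + z + 21/25z²
  ⇒ R(z) = 1 + z + 21/25z².

Find x<0 with |R(x)|<1.
x=-0.33: |R|=0.7615
R=1: x+21/25x²=0 ⇒ x=−25/21=-1.1905; min R=1−1/(4·21/25)=0.7024>−1
Confirm numerically:
  x=-1.043: |R|=0.87079 <1
  x=-0.895: |R|=0.77786 <1
  x=-0.815: |R|=0.74295 <1
  x=-0.538: |R|=0.70513 <1
  x=-1.685: |R|=1.69995 >1
  x=-1.421: |R|=1.27516 >1
  x=-1.235: |R|=1.04619 >1
So |R|<1 on (-1.1905, 0).

z* = -1.1905.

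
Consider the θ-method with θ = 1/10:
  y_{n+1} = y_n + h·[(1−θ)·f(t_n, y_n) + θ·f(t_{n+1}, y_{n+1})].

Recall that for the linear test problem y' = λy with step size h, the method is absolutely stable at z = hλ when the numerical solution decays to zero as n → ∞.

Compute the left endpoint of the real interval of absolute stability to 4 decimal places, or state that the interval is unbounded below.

On y'=λy, z=hλ:
  y_{n+1} = y_n + z·[9/10·y_n + 1/10·y_{n+1}] ⇒ (1 − 1/10z)y_{n+1} = (1 + 9/10z)y_n
  so R(z) = (1 + 9/10z)/(1 − 1/10z).

Boundary: |R(x)|=1, x<0.
x=-1.45: |R|=0.2664
R=−1: 1+9/10x = −1+1/10x ⇒ -4/5x=2 ⇒ x=2/(-4/5)=-2.5000
Confirm numerically:
  x=-1.540: |R|=0.33449 <1
  x=-1.332: |R|=0.17543 <1
  x=-1.126: |R|=0.01204 <1
  x=-2.897: |R|=1.24626 >1
  x=-2.626: |R|=1.07984 >1
Interval (-2.5000, 0).

left endpoint -2.5000.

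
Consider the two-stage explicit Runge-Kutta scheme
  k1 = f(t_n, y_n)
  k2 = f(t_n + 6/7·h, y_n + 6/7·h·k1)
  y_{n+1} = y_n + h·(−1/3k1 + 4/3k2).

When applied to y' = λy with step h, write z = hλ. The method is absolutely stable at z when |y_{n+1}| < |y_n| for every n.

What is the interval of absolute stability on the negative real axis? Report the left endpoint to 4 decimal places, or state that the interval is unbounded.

z∈(-0.8750,0).

Set f=λy, z=hλ:
  k1=λy_n ⇒ h·k1=z·y_n;  k2=λ(1+6/7z)y_n ⇒ h·k2=z(1+6/7z)y_n
  y_{n+1}/y_n = 1 − 1/3z + 4/3z(1+6/7z) = 1 + z + 8/7z²
  Hence R(z) = 1 + z + 8/7z².

Find x<0 with |R(x)|<1.
x=-0.96: |R|=1.0933
R=1: x+8/7x²=0 ⇒ x=−7/8=-0.8750; min R=1−1/(4·8/7)=0.7812>−1
Confirm numerically:
  x=-0.824: |R|=0.95197 <1
  x=-0.448: |R|=0.78138 <1
  x=-0.425: |R|=0.78143 <1
  x=-1.455: |R|=1.96446 >1
  x=-1.409: |R|=1.85989 >1
  x=-1.265: |R|=1.56383 >1
So |R|<1 on (-0.8750, 0).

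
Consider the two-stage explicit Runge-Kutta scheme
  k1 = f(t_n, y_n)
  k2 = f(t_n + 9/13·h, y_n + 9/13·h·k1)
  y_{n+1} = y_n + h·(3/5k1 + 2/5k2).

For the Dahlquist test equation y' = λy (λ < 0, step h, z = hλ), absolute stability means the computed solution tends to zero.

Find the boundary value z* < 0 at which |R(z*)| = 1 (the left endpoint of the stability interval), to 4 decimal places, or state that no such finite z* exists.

left endpoint -3.6111.

On y'=λy, z=hλ:
  k1=λy_n ⇒ h·k1=z·y_n;  k2=λ(1+9/13z)y_n ⇒ h·k2=z(1+9/13z)y_n
  y_{n+1}/y_n = 1 + 3/5z + 2/5z(1+9/13z) = 1 + z + 18/65z²
  Hence R(z) = 1 + z + 18/65z².

Solve |R(x)|<1 on ℝ⁻.
x=-0.9: |R|=0.3243
R=1: x+18/65x²=0 ⇒ x=−65/18=-3.6111; min R=1−1/(4·18/65)=0.0972>−1
Confirm numerically:
  x=-2.197: |R|=0.13965 <1
  x=-2.007: |R|=0.10846 <1
  x=-1.966: |R|=0.10435 <1
  x=-4.198: |R|=1.68227 >1
  x=-3.853: |R|=1.25809 >1
  x=-3.714: |R|=1.10582 >1
Interval (-3.6111, 0).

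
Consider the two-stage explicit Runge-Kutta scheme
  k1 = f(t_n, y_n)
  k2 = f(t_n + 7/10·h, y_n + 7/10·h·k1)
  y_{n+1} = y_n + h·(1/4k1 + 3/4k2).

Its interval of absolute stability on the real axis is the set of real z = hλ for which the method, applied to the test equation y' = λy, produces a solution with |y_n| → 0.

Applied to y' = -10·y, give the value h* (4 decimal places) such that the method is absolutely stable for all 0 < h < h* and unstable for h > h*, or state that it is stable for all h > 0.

Set f=λy, z=hλ:
  k1=λy_n ⇒ h·k1=z·y_n;  k2=λ(1+7/10z)y_n ⇒ h·k2=z(1+7/10z)y_n
  y_{n+1}/y_n = 1 + 1/4z + 3/4z(1+7/10z) = 1 + z + 21/40z²
  ⇒ R(z) = 1 + z + 21/40z².

Boundary: |R(x)|=1, x<0.
x=-0.68: |R|=0.5628
R=1: x+21/40x²=0 ⇒ x=−40/21=-1.9048; min R=1−1/(4·21/40)=0.5238>−1
Confirm numerically:
  x=-1.440: |R|=0.64864 <1
  x=-0.914: |R|=0.52458 <1
  x=-0.778: |R|=0.53977 <1
  x=-2.262: |R|=1.42424 >1
  x=-2.030: |R|=1.13347 >1
Stable set (-1.9048, 0).

(-1.9048,0); λ=-10 ⇒ h* = (40/21)/10 = 0.1905.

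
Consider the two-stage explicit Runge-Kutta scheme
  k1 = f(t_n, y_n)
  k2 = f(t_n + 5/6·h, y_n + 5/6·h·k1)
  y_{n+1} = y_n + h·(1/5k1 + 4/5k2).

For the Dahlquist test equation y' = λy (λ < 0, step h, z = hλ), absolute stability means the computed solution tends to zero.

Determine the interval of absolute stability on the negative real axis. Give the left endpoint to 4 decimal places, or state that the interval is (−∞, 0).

Test eqn y'=λy, z=hλ:
  k1=λy_n ⇒ h·k1=z·y_n;  k2=λ(1+5/6z)y_n ⇒ h·k2=z(1+5/6z)y_n
  y_{n+1}/y_n = 1 + 1/5z + 4/5z(1+5/6z) = 1 + z + 2/3z²
  R(z) = 1 + z + 2/3z².

Boundary: |R(x)|=1, x<0.
x=-1.11: |R|=0.7114
R=1: x+2/3x²=0 ⇒ x=−3/2=-1.5000; min R=1−1/(4·2/3)=0.6250>−1
Confirm numerically:
  x=-1.312: |R|=0.83556 <1
  x=-1.088: |R|=0.70116 <1
  x=-0.874: |R|=0.63525 <1
  x=-0.723: |R|=0.62549 <1
  x=-2.057: |R|=1.76383 >1
  x=-2.028: |R|=1.71386 >1
Interval (-1.5000, 0).

(-1.5000, 0).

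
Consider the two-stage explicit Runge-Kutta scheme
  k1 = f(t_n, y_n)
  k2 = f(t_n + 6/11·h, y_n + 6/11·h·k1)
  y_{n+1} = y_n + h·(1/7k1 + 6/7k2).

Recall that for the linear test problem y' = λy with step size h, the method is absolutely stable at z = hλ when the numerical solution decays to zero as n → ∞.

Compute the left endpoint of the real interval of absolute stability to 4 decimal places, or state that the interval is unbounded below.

Test eqn y'=λy, z=hλ:
  k1=λy_n ⇒ h·k1=z·y_n;  k2=λ(1+6/11z)y_n ⇒ h·k2=z(1+6/11z)y_n
  y_{n+1}/y_n = 1 + 1/7z + 6/7z(1+6/11z) = 1 + z + 36/77z²
  ⇒ R(z) = 1 + z + 36/77z².

Solve |R(x)|<1 on ℝ⁻.
x=-1.12: |R|=0.4665
R=1: x+36/77x²=0 ⇒ x=−77/36=-2.1389; min R=1−1/(4·36/77)=0.4653>−1
Confirm numerically:
  x=-1.760: |R|=0.68823 <1
  x=-1.357: |R|=0.50394 <1
  x=-1.335: |R|=0.49825 <1
  x=-2.178: |R|=1.03983 >1
  x=-2.168: |R|=1.02951 >1
Interval (-2.1389, 0).

z* = -2.1389.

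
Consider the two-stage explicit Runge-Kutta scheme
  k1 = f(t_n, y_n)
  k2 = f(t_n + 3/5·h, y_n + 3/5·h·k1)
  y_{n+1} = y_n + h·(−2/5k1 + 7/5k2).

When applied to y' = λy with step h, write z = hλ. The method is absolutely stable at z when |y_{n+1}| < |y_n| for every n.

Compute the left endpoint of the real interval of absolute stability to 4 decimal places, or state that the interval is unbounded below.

left endpoint -1.1905.

With y'=λy (z=hλ):
  k1=λy_n ⇒ h·k1=z·y_n;  k2=λ(1+3/5z)y_n ⇒ h·k2=z(1+3/5z)y_n
  y_{n+1}/y_n = 1 − 2/5z + 7/5z(1+3/5z) = 1 + z + 21/25z²
  R(z) = 1 + z + 21/25z².

Need |R(x)|<1, x<0.
x=-1.28: |R|=1.0963
R=1: x+21/25x²=0 ⇒ x=−25/21=-1.1905; min R=1−1/(4·21/25)=0.7024>−1
Confirm numerically:
  x=-1.002: |R|=0.84136 <1
  x=-0.992: |R|=0.83461 <1
  x=-0.615: |R|=0.70271 <1
  x=-1.584: |R|=1.52361 >1
  x=-1.476: |R|=1.35400 >1
Stable set (-1.1905, 0).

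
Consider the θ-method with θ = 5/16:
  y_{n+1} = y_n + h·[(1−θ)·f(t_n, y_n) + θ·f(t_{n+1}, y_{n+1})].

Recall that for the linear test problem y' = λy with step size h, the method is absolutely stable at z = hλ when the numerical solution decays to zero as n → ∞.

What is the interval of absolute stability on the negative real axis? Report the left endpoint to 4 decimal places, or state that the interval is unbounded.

Set f=λy, z=hλ:
  y_{n+1} = y_n + z·[11/16·y_n + 5/16·y_{n+1}] ⇒ (1 − 5/16z)y_{n+1} = (1 + 11/16z)y_n
  Hence R(z) = (1 + 11/16z)/(1 − 5/16z).

Need |R(x)|<1, x<0.
x=-1.01: |R|=0.2323
R=−1: 1+11/16x = −1+5/16x ⇒ -3/8x=2 ⇒ x=2/(-3/8)=-5.3333
Confirm numerically:
  x=-4.847: |R|=0.92748 <1
  x=-4.380: |R|=0.84908 <1
  x=-4.172: |R|=0.81096 <1
  x=-2.697: |R|=0.46352 <1
  x=-5.901: |R|=1.07485 >1
  x=-5.840: |R|=1.06726 >1
  x=-5.559: |R|=1.03092 >1
Interval (-5.3333, 0).

z∈(-5.3333,0).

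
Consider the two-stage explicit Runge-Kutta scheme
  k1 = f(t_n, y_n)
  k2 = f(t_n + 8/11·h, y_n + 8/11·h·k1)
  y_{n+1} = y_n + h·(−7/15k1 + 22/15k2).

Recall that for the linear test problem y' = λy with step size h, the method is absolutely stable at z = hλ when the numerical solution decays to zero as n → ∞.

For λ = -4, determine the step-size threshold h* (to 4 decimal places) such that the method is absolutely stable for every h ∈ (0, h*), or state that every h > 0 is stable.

(-0.9375,0); λ=-4 ⇒ h* = (15/16)/4 = 0.2344.

With y'=λy (z=hλ):
  k1=λy_n ⇒ h·k1=z·y_n;  k2=λ(1+8/11z)y_n ⇒ h·k2=z(1+8/11z)y_n
  y_{n+1}/y_n = 1 − 7/15z + 22/15z(1+8/11z) = 1 + z + 16/15z²
  R(z) = 1 + z + 16/15z².

Solve |R(x)|<1 on ℝ⁻.
x=-0.33: |R|=0.7862
R=1: x+16/15x²=0 ⇒ x=−15/16=-0.9375; min R=1−1/(4·16/15)=0.7656>−1
Confirm numerically:
  x=-0.862: |R|=0.93058 <1
  x=-0.704: |R|=0.82466 <1
  x=-0.553: |R|=0.77320 <1
  x=-1.137: |R|=1.24195 >1
  x=-1.058: |R|=1.13599 >1
  x=-1.042: |R|=1.11615 >1
Stable set (-0.9375, 0).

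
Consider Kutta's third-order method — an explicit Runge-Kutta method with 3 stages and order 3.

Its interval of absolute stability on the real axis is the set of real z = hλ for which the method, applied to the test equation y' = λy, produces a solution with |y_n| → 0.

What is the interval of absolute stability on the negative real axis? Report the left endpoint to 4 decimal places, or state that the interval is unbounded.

With y'=λy (z=hλ):
  order 3, 3-stage ⇒ R(z)=1+z+z^2/2+z^3/6
  (e.g. R(-0.91)=0.37845, |R|=0.37845)

Solve |R(x)|<1 on ℝ⁻.
x=-0.91: |R|=0.3785
|R(-1.94)|=0.2751 |R(-1.74)|=0.1042 |R(-0.78)|=0.4451
Bisect:
  x_lo=-2.9838 |R|=1.9598  x_hi=-0.0590 |R|=0.9427
  mid=-1.52141 |R|=0.04900 →hi
  mid=-2.25261 |R|=0.62054 →hi
  mid=-2.61822 |R|=1.18203 →lo
  mid=-2.43542 |R|=0.87730 →hi
  mid=-2.52682 |R|=1.02329 →lo
  mid=-2.48112 |R|=0.94875 →hi
  mid=-2.50397 |R|=0.98563 →hi
  mid=-2.51539 |R|=1.00436 →lo
  ...
  [-2.51289,-2.51271] ⇒ x*=-2.5127
Stable set (-2.5127, 0).

(-2.5127, 0).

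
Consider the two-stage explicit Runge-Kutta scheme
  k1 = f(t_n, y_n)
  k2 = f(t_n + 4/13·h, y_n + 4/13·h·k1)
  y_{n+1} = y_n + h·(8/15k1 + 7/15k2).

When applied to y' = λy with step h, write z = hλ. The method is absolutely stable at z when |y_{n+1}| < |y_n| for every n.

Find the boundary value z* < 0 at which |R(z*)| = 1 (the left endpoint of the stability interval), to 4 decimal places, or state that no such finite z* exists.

Test eqn y'=λy, z=hλ:
  k1=λy_n ⇒ h·k1=z·y_n;  k2=λ(1+4/13z)y_n ⇒ h·k2=z(1+4/13z)y_n
  y_{n+1}/y_n = 1 + 8/15z + 7/15z(1+4/13z) = 1 + z + 28/195z²
  ⇒ R(z) = 1 + z + 28/195z².

Find x<0 with |R(x)|<1.
x=-0.74: |R|=0.3386
R=1: x+28/195x²=0 ⇒ x=−195/28=-6.9643; min R=1−1/(4·28/195)=-0.7411>−1
Confirm numerically:
  x=-6.686: |R|=0.73283 <1
  x=-6.625: |R|=0.67724 <1
  x=-5.265: |R|=0.28466 <1
  x=-3.313: |R|=0.73696 <1
  x=-7.525: |R|=1.60586 >1
  x=-7.286: |R|=1.33658 >1
  x=-7.134: |R|=1.17385 >1
So |R|<1 on (-6.9643, 0).

left endpoint -6.9643.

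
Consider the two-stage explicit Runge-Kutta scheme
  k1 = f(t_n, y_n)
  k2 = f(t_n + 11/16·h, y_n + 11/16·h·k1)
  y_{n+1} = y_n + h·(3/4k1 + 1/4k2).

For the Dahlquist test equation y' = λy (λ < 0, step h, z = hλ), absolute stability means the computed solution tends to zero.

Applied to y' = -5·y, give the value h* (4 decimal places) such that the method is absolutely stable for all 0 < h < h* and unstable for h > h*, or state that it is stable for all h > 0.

(-5.8182,0); λ=-5 ⇒ h* = (64/11)/5 = 1.1636.

On y'=λy, z=hλ:
  k1=λy_n ⇒ h·k1=z·y_n;  k2=λ(1+11/16z)y_n ⇒ h·k2=z(1+11/16z)y_n
  y_{n+1}/y_n = 1 + 3/4z + 1/4z(1+11/16z) = 1 + z + 11/64z²
  ⇒ R(z) = 1 + z + 11/64z².

Find x<0 with |R(x)|<1.
x=-1.52: |R|=0.1229
R=1: x+11/64x²=0 ⇒ x=−64/11=-5.8182; min R=1−1/(4·11/64)=-0.4545>−1
Confirm numerically:
  x=-4.928: |R|=0.24602 <1
  x=-4.887: |R|=0.21785 <1
  x=-4.259: |R|=0.14135 <1
  x=-2.698: |R|=0.44689 <1
  x=-6.333: |R|=1.56037 >1
  x=-6.052: |R|=1.24321 >1
  x=-5.905: |R|=1.08811 >1
Stable set (-5.8182, 0).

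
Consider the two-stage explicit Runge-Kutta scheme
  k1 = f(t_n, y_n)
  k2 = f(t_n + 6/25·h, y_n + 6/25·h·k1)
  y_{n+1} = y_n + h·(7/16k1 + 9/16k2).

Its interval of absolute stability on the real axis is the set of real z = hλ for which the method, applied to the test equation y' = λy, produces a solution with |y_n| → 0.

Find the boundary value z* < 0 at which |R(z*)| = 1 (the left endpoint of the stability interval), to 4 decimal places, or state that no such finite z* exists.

On y'=λy, z=hλ:
  k1=λy_n ⇒ h·k1=z·y_n;  k2=λ(1+6/25z)y_n ⇒ h·k2=z(1+6/25z)y_n
  y_{n+1}/y_n = 1 + 7/16z + 9/16z(1+6/25z) = 1 + z + 27/200z²
  Hence R(z) = 1 + z + 27/200z².

Solve |R(x)|<1 on ℝ⁻.
x=-0.93: |R|=0.1868
R=1: x+27/200x²=0 ⇒ x=−200/27=-7.4074; min R=1−1/(4·27/200)=-0.8519>−1
Confirm numerically:
  x=-7.173: |R|=0.77301 <1
  x=-5.696: |R|=0.31600 <1
  x=-5.384: |R|=0.47069 <1
  x=-7.795: |R|=1.40787 >1
  x=-7.623: |R|=1.22187 >1
  x=-7.584: |R|=1.18080 >1
Interval (-7.4074, 0).

left endpoint -7.4074.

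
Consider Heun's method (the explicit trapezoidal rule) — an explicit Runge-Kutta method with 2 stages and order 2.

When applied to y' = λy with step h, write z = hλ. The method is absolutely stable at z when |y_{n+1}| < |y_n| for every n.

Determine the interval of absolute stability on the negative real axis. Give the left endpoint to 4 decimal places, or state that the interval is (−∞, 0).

Set f=λy, z=hλ:
  order 2, 2-stage ⇒ R(z)=1+z+z^2/2
  (e.g. R(-1.48)=0.61520, |R|=0.61520)

Find x<0 with |R(x)|<1.
x=-1.48: |R|=0.6152
|R(-2.02)|=1.0202 |R(-1.4)|=0.5800 |R(-0.74)|=0.5338
Bisect:
  x_lo=-2.3462 |R|=1.4062  x_hi=-0.1545 |R|=0.8575
  mid=-1.25035 |R|=0.53134 →hi
  mid=-1.79829 |R|=0.81863 →hi
  mid=-2.07226 |R|=1.07488 →lo
  mid=-1.93528 |R|=0.93737 →hi
  mid=-2.00377 |R|=1.00378 →lo
  mid=-1.96952 |R|=0.96999 →hi
  mid=-1.98665 |R|=0.98674 →hi
  mid=-1.99521 |R|=0.99522 →hi
  mid=-1.99949 |R|=0.99949 →hi
  ...
  [-2.00003,-1.99989] ⇒ x*=-2.0000
Stable set (-2.0000, 0).

(-2.0000, 0).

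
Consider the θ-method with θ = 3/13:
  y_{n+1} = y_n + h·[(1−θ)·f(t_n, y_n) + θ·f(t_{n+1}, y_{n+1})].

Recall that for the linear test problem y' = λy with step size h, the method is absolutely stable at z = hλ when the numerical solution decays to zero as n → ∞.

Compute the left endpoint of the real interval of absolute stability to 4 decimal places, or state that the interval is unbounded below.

left endpoint -3.7143.

Test eqn y'=λy, z=hλ:
  y_{n+1} = y_n + z·[10/13·y_n + 3/13·y_{n+1}] ⇒ (1 − 3/13z)y_{n+1} = (1 + 10/13z)y_n
  ⇒ R(z) = (1 + 10/13z)/(1 − 3/13z).

Find x<0 with |R(x)|<1.
x=-1.42: |R|=0.0695
R=−1: 1+10/13x = −1+3/13x ⇒ -7/13x=2 ⇒ x=2/(-7/13)=-3.7143
Confirm numerically:
  x=-2.019: |R|=0.37729 <1
  x=-1.968: |R|=0.35336 <1
  x=-1.646: |R|=0.19289 <1
  x=-4.149: |R|=1.11958 >1
  x=-3.981: |R|=1.07485 >1
Interval (-3.7143, 0).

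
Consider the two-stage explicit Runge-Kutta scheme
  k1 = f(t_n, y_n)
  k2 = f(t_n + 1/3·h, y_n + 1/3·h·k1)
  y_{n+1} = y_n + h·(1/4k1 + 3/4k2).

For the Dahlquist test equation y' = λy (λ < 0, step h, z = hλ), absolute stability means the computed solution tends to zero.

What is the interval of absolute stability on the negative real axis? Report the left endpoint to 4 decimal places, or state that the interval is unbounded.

Set f=λy, z=hλ:
  k1=λy_n ⇒ h·k1=z·y_n;  k2=λ(1+1/3z)y_n ⇒ h·k2=z(1+1/3z)y_n
  y_{n+1}/y_n = 1 + 1/4z + 3/4z(1+1/3z) = 1 + z + 1/4z²
  R(z) = 1 + z + 1/4z².

Boundary: |R(x)|=1, x<0.
x=-1.18: |R|=0.1681
R=1: x+1/4x²=0 ⇒ x=−4=-4.0000; min R=1−1/(4·1/4)=0.0000>−1
Confirm numerically:
  x=-2.969: |R|=0.23474 <1
  x=-2.597: |R|=0.08910 <1
  x=-2.443: |R|=0.04906 <1
  x=-4.430: |R|=1.47622 >1
  x=-4.376: |R|=1.41134 >1
Stable set (-4.0000, 0).

(-4.0000, 0).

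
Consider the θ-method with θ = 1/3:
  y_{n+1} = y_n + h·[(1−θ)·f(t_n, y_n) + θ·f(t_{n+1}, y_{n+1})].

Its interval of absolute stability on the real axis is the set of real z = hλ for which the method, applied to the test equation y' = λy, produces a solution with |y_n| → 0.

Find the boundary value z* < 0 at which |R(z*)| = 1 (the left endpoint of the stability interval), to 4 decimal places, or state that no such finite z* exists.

left endpoint -6.0000.

Test eqn y'=λy, z=hλ:
  y_{n+1} = y_n + z·[2/3·y_n + 1/3·y_{n+1}] ⇒ (1 − 1/3z)y_{n+1} = (1 + 2/3z)y_n
  Hence R(z) = (1 + 2/3z)/(1 − 1/3z).

Solve |R(x)|<1 on ℝ⁻.
x=-0.58: |R|=0.5140
R=−1: 1+2/3x = −1+1/3x ⇒ -1/3x=2 ⇒ x=2/(-1/3)=-6.0000
Confirm numerically:
  x=-5.685: |R|=0.96373 <1
  x=-5.262: |R|=0.91068 <1
  x=-3.876: |R|=0.69110 <1
  x=-6.489: |R|=1.05153 >1
  x=-6.345: |R|=1.03692 >1
So |R|<1 on (-6.0000, 0).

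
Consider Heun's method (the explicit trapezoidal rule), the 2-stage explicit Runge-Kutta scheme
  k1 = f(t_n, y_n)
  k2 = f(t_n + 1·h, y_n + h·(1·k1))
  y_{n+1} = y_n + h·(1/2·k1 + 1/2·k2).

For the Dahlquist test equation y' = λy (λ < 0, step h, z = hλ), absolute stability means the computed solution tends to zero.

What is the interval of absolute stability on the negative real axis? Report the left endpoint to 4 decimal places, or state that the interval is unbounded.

(-2.0000, 0).

On y'=λy, z=hλ:
  order 2, 2-stage ⇒ R(z)=1+z+z^2/2
  (e.g. R(-0.96)=0.50080, |R|=0.50080)

Find x<0 with |R(x)|<1.
x=-0.96: |R|=0.5008
|R(-2.29)|=1.3321 |R(-0.79)|=0.5221 |R(-0.58)|=0.5882
Bisect:
  x_lo=-2.6685 |R|=1.8919  x_hi=-0.3645 |R|=0.7019
  mid=-1.51652 |R|=0.63340 →hi
  mid=-2.09250 |R|=1.09678 →lo
  mid=-1.80451 |R|=0.82362 →hi
  mid=-1.94851 |R|=0.94983 →hi
  mid=-2.02050 |R|=1.02071 →lo
  mid=-1.98451 |R|=0.98463 →hi
  mid=-2.00250 |R|=1.00251 →lo
  mid=-1.99350 |R|=0.99353 →hi
  mid=-1.99800 |R|=0.99801 →hi
  mid=-2.00025 |R|=1.00025 →lo
  ...
  [-2.00011,-1.99997] ⇒ x*=-2.0000
So |R|<1 on (-2.0000, 0).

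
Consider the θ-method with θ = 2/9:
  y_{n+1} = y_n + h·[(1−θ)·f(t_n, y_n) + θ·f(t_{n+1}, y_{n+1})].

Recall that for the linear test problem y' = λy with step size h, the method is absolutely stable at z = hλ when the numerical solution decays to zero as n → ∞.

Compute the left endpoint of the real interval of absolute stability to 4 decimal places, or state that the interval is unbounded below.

Set f=λy, z=hλ:
  y_{n+1} = y_n + z·[7/9·y_n + 2/9·y_{n+1}] ⇒ (1 − 2/9z)y_{n+1} = (1 + 7/9z)y_n
  ⇒ R(z) = (1 + 7/9z)/(1 − 2/9z).

Solve |R(x)|<1 on ℝ⁻.
x=-1.34: |R|=0.0325
R=−1: 1+7/9x = −1+2/9x ⇒ -5/9x=2 ⇒ x=2/(-5/9)=-3.6000
Confirm numerically:
  x=-2.777: |R|=0.71726 <1
  x=-1.547: |R|=0.15123 <1
  x=-1.502: |R|=0.12612 <1
  x=-3.915: |R|=1.09358 >1
  x=-3.823: |R|=1.06698 >1
Stable set (-3.6000, 0).

left endpoint -3.6000.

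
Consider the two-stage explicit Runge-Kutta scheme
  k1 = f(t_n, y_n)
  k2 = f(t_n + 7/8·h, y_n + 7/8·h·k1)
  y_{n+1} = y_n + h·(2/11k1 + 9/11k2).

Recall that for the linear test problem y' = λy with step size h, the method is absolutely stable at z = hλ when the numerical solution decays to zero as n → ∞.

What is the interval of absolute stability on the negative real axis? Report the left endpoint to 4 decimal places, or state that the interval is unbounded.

(-1.3968, 0).

Test eqn y'=λy, z=hλ:
  k1=λy_n ⇒ h·k1=z·y_n;  k2=λ(1+7/8z)y_n ⇒ h·k2=z(1+7/8z)y_n
  y_{n+1}/y_n = 1 + 2/11z + 9/11z(1+7/8z) = 1 + z + 63/88z²
  R(z) = 1 + z + 63/88z².

Solve |R(x)|<1 on ℝ⁻.
x=-0.62: |R|=0.6552
R=1: x+63/88x²=0 ⇒ x=−88/63=-1.3968; min R=1−1/(4·63/88)=0.6508>−1
Confirm numerically:
  x=-1.347: |R|=0.95195 <1
  x=-1.043: |R|=0.73580 <1
  x=-1.025: |R|=0.72715 <1
  x=-0.629: |R|=0.65424 <1
  x=-1.901: |R|=1.68615 >1
  x=-1.582: |R|=1.20972 >1
So |R|<1 on (-1.3968, 0).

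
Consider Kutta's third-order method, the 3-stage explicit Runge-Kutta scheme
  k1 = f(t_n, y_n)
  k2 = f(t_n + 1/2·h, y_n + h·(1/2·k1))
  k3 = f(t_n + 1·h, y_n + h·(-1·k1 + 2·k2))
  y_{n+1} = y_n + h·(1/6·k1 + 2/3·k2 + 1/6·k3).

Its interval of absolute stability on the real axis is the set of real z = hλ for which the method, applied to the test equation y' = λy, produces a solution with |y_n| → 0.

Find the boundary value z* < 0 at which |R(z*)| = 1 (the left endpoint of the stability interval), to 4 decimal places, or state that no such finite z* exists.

z* = -2.5127.

Test eqn y'=λy, z=hλ:
  order 3, 3-stage ⇒ R(z)=1+z+z^2/2+z^3/6
  (e.g. R(-0.5)=0.60417, |R|=0.60417)

Find x<0 with |R(x)|<1.
x=-0.5: |R|=0.6042
|R(-2.62)|=1.1853 |R(-1.75)|=0.1120 |R(-0.82)|=0.4243
Bisect:
  x_lo=-3.1826 |R|=2.4908  x_hi=-0.2598 |R|=0.7710
  mid=-1.72122 |R|=0.08980 →hi
  mid=-2.45191 |R|=0.90273 →hi
  mid=-2.81725 |R|=1.57551 →lo
  mid=-2.63458 |R|=1.21185 →lo
  mid=-2.54324 |R|=1.05085 →lo
  mid=-2.49757 |R|=0.97523 →hi
  mid=-2.52041 |R|=1.01264 →lo
  ...
  [-2.51292,-2.51274] ⇒ x*=-2.5127
Interval (-2.5127, 0).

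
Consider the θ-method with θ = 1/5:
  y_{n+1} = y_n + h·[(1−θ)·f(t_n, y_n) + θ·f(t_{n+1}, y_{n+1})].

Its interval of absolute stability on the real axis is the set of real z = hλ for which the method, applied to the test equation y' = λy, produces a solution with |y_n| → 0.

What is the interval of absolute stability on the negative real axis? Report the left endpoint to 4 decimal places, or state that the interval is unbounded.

(-3.3333, 0).

Test eqn y'=λy, z=hλ:
  y_{n+1} = y_n + z·[4/5·y_n + 1/5·y_{n+1}] ⇒ (1 − 1/5z)y_{n+1} = (1 + 4/5z)y_n
  ⇒ R(z) = (1 + 4/5z)/(1 − 1/5z).

Need |R(x)|<1, x<0.
x=-1.53: |R|=0.1715
R=−1: 1+4/5x = −1+1/5x ⇒ -3/5x=2 ⇒ x=2/(-3/5)=-3.3333
Confirm numerically:
  x=-3.198: |R|=0.95048 <1
  x=-2.294: |R|=0.57253 <1
  x=-1.347: |R|=0.06113 <1
  x=-3.900: |R|=1.19101 >1
  x=-3.883: |R|=1.18564 >1
So |R|<1 on (-3.3333, 0).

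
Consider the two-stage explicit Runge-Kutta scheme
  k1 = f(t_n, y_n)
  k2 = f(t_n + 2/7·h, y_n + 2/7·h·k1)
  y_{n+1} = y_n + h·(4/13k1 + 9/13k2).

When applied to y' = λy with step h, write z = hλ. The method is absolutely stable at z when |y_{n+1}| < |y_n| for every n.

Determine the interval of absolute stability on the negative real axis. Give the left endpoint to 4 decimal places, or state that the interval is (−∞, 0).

z∈(-5.0556,0).

Set f=λy, z=hλ:
  k1=λy_n ⇒ h·k1=z·y_n;  k2=λ(1+2/7z)y_n ⇒ h·k2=z(1+2/7z)y_n
  y_{n+1}/y_n = 1 + 4/13z + 9/13z(1+2/7z) = 1 + z + 18/91z²
  R(z) = 1 + z + 18/91z².

Need |R(x)|<1, x<0.
x=-0.62: |R|=0.4560
R=1: x+18/91x²=0 ⇒ x=−91/18=-5.0556; min R=1−1/(4·18/91)=-0.2639>−1
Confirm numerically:
  x=-4.416: |R|=0.44135 <1
  x=-3.467: |R|=0.08940 <1
  x=-2.381: |R|=0.25963 <1
  x=-5.601: |R|=1.60429 >1
  x=-5.289: |R|=1.24422 >1
Interval (-5.0556, 0).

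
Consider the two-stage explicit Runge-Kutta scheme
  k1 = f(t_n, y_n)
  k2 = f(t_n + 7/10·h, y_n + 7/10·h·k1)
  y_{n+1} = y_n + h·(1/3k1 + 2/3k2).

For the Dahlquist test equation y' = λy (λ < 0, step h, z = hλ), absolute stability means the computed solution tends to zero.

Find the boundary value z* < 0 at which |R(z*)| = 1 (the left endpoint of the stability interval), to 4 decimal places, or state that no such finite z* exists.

Test eqn y'=λy, z=hλ:
  k1=λy_n ⇒ h·k1=z·y_n;  k2=λ(1+7/10z)y_n ⇒ h·k2=z(1+7/10z)y_n
  y_{n+1}/y_n = 1 + 1/3z + 2/3z(1+7/10z) = 1 + z + 7/15z²
  R(z) = 1 + z + 7/15z².

Need |R(x)|<1, x<0.
x=-0.49: |R|=0.6220
R=1: x+7/15x²=0 ⇒ x=−15/7=-2.1429; min R=1−1/(4·7/15)=0.4643>−1
Confirm numerically:
  x=-1.896: |R|=0.78158 <1
  x=-1.509: |R|=0.55364 <1
  x=-1.315: |R|=0.49197 <1
  x=-1.037: |R|=0.46484 <1
  x=-2.630: |R|=1.59789 >1
  x=-2.573: |R|=1.51649 >1
  x=-2.246: |R|=1.10811 >1
So |R|<1 on (-2.1429, 0).

z* = -2.1429.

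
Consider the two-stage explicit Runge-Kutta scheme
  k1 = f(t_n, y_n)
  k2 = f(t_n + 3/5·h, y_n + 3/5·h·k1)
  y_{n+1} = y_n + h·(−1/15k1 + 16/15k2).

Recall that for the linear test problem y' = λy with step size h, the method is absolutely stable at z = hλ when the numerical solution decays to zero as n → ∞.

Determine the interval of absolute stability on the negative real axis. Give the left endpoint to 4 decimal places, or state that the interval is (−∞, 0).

(-1.5625, 0).

Set f=λy, z=hλ:
  k1=λy_n ⇒ h·k1=z·y_n;  k2=λ(1+3/5z)y_n ⇒ h·k2=z(1+3/5z)y_n
  y_{n+1}/y_n = 1 − 1/15z + 16/15z(1+3/5z) = 1 + z + 16/25z²
  R(z) = 1 + z + 16/25z².

Solve |R(x)|<1 on ℝ⁻.
x=-1.69: |R|=1.1379
R=1: x+16/25x²=0 ⇒ x=−25/16=-1.5625; min R=1−1/(4·16/25)=0.6094>−1
Confirm numerically:
  x=-1.318: |R|=0.79376 <1
  x=-0.834: |R|=0.61116 <1
  x=-0.645: |R|=0.62126 <1
  x=-0.639: |R|=0.62233 <1
  x=-1.791: |R|=1.26192 >1
  x=-1.659: |R|=1.10246 >1
So |R|<1 on (-1.5625, 0).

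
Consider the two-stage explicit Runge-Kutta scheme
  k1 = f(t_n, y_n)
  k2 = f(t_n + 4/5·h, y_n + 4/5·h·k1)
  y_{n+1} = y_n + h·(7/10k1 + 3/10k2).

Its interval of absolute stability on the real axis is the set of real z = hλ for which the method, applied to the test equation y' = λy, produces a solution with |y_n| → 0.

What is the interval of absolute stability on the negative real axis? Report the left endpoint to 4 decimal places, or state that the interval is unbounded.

On y'=λy, z=hλ:
  k1=λy_n ⇒ h·k1=z·y_n;  k2=λ(1+4/5z)y_n ⇒ h·k2=z(1+4/5z)y_n
  y_{n+1}/y_n = 1 + 7/10z + 3/10z(1+4/5z) = 1 + z + 6/25z²
  R(z) = 1 + z + 6/25z².

Need |R(x)|<1, x<0.
x=-0.93: |R|=0.2776
R=1: x+6/25x²=0 ⇒ x=−25/6=-4.1667; min R=1−1/(4·6/25)=-0.0417>−1
Confirm numerically:
  x=-3.488: |R|=0.43187 <1
  x=-3.345: |R|=0.34037 <1
  x=-2.651: |R|=0.03567 <1
  x=-4.640: |R|=1.52710 >1
  x=-4.525: |R|=1.38915 >1
So |R|<1 on (-4.1667, 0).

(-4.1667, 0).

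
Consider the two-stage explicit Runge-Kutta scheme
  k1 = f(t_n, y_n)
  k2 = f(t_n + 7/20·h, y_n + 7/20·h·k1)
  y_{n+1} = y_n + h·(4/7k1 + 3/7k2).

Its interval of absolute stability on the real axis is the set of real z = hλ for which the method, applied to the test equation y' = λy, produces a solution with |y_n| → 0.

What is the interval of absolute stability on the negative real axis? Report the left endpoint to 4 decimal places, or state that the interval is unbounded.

Test eqn y'=λy, z=hλ:
  k1=λy_n ⇒ h·k1=z·y_n;  k2=λ(1+7/20z)y_n ⇒ h·k2=z(1+7/20z)y_n
  y_{n+1}/y_n = 1 + 4/7z + 3/7z(1+7/20z) = 1 + z + 3/20z²
  so R(z) = 1 + z + 3/20z².

Need |R(x)|<1, x<0.
x=-1.15: |R|=0.0484
R=1: x+3/20x²=0 ⇒ x=−20/3=-6.6667; min R=1−1/(4·3/20)=-0.6667>−1
Confirm numerically:
  x=-6.010: |R|=0.40801 <1
  x=-3.338: |R|=0.66666 <1
  x=-2.751: |R|=0.61580 <1
  x=-6.982: |R|=1.33025 >1
  x=-6.858: |R|=1.19682 >1
  x=-6.713: |R|=1.04666 >1
Interval (-6.6667, 0).

(-6.6667, 0).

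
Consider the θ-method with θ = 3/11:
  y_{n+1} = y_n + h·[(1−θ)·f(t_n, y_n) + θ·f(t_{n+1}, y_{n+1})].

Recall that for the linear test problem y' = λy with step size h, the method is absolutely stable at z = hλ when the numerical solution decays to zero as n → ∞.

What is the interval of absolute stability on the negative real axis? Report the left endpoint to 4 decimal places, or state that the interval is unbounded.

(-4.4000, 0).

Set f=λy, z=hλ:
  y_{n+1} = y_n + z·[8/11·y_n + 3/11·y_{n+1}] ⇒ (1 − 3/11z)y_{n+1} = (1 + 8/11z)y_n
  R(z) = (1 + 8/11z)/(1 − 3/11z).

Find x<0 with |R(x)|<1.
x=-0.56: |R|=0.5142
R=−1: 1+8/11x = −1+3/11x ⇒ -5/11x=2 ⇒ x=2/(-5/11)=-4.4000
Confirm numerically:
  x=-3.734: |R|=0.85001 <1
  x=-3.174: |R|=0.70130 <1
  x=-3.071: |R|=0.67125 <1
  x=-2.178: |R|=0.36637 <1
  x=-4.877: |R|=1.09305 >1
  x=-4.760: |R|=1.07120 >1
  x=-4.629: |R|=1.04601 >1
Stable set (-4.4000, 0).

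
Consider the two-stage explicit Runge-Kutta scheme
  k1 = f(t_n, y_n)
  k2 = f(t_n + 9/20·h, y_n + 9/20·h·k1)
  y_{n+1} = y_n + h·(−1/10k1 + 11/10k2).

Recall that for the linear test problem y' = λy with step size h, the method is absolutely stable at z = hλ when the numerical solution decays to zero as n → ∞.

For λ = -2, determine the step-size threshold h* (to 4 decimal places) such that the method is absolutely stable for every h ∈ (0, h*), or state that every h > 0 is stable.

Set f=λy, z=hλ:
  k1=λy_n ⇒ h·k1=z·y_n;  k2=λ(1+9/20z)y_n ⇒ h·k2=z(1+9/20z)y_n
  y_{n+1}/y_n = 1 − 1/10z + 11/10z(1+9/20z) = 1 + z + 99/200z²
  Hence R(z) = 1 + z + 99/200z².

Solve |R(x)|<1 on ℝ⁻.
x=-0.79: |R|=0.5189
R=1: x+99/200x²=0 ⇒ x=−200/99=-2.0202; min R=1−1/(4·99/200)=0.4949>−1
Confirm numerically:
  x=-1.467: |R|=0.59828 <1
  x=-1.454: |R|=0.59249 <1
  x=-1.232: |R|=0.51932 <1
  x=-2.512: |R|=1.61152 >1
  x=-2.358: |R|=1.39428 >1
  x=-2.172: |R|=1.16320 >1
Stable set (-2.0202, 0).

(-2.0202,0); λ=-2 ⇒ h* = (200/99)/2 = 1.0101.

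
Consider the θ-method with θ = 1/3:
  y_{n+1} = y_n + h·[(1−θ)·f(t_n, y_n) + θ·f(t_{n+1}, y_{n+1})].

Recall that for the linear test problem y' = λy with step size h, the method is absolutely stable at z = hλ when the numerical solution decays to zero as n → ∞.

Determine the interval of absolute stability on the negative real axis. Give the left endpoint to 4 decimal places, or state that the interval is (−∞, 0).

On y'=λy, z=hλ:
  y_{n+1} = y_n + z·[2/3·y_n + 1/3·y_{n+1}] ⇒ (1 − 1/3z)y_{n+1} = (1 + 2/3z)y_n
  R(z) = (1 + 2/3z)/(1 − 1/3z).

Solve |R(x)|<1 on ℝ⁻.
x=-1.75: |R|=0.1053
R=−1: 1+2/3x = −1+1/3x ⇒ -1/3x=2 ⇒ x=2/(-1/3)=-6.0000
Confirm numerically:
  x=-5.785: |R|=0.97553 <1
  x=-5.317: |R|=0.91788 <1
  x=-2.720: |R|=0.42657 <1
  x=-6.318: |R|=1.03413 >1
  x=-6.221: |R|=1.02397 >1
  x=-6.122: |R|=1.01337 >1
Stable set (-6.0000, 0).

z∈(-6.0000,0).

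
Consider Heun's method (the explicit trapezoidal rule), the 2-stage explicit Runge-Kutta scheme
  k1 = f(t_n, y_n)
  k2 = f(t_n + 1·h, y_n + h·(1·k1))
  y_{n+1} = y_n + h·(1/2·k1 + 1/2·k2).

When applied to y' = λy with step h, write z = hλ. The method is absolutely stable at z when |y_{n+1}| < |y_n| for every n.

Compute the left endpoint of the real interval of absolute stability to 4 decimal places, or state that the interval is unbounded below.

left endpoint -2.0000.

With y'=λy (z=hλ):
  order 2, 2-stage ⇒ R(z)=1+z+z^2/2
  (e.g. R(-0.3)=0.74500, |R|=0.74500)

Need |R(x)|<1, x<0.
x=-0.3: |R|=0.7450
|R(-2.32)|=1.3712 |R(-1.75)|=0.7812 |R(-1.01)|=0.5000
Bisect:
  x_lo=-2.5164 |R|=1.6498  x_hi=-0.2986 |R|=0.7460
  mid=-1.40753 |R|=0.58304 →hi
  mid=-1.96199 |R|=0.96271 →hi
  mid=-2.23922 |R|=1.26783 →lo
  mid=-2.10060 |R|=1.10567 →lo
  mid=-2.03130 |R|=1.03179 →lo
  mid=-1.99664 |R|=0.99665 →hi
  mid=-2.01397 |R|=1.01407 →lo
  mid=-2.00531 |R|=1.00532 →lo
  mid=-2.00098 |R|=1.00098 →lo
  ...
  [-2.00003,-1.99989] ⇒ x*=-2.0000
Stable set (-2.0000, 0).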